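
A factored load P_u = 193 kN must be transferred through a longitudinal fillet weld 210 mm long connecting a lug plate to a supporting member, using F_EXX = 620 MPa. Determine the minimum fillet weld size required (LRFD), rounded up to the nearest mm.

Total weld length L = 210 mm.
Required throat t_e = P_u / (φ × 0.6 F_EXX × L) = 193 / (0.75 × 0.6 × 620 × 210 × 10⁻³) = 3.294 mm.
Required leg w = t_e / 0.707 = 4.659 mm → use 5 mm.

w = 5 mm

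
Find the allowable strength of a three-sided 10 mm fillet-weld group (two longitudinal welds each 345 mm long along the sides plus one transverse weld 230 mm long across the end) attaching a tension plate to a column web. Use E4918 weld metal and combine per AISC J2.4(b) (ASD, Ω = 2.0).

R_n/Ω ≈ 968 kN

E49XX → F_EXX = 490 MPa.
t_e = 0.707 × 10 = 7.07 mm.
R_nwl = 0.6 × 490 × 7.07 × 690 × 10⁻³ = 1434 kN (longitudinal, 2 welds).
R_nwt = 0.6 × 490 × 7.07 × 230 × 10⁻³ = 478.1 kN (transverse, base value).
(i) R_nwl + R_nwt = 1912 kN; (ii) 0.85 R_nwl + 1.5 R_nwt = 1936 kN.
R_n = max = 1936 kN [governs: (ii)]; R_n/Ω = 968.1 kN.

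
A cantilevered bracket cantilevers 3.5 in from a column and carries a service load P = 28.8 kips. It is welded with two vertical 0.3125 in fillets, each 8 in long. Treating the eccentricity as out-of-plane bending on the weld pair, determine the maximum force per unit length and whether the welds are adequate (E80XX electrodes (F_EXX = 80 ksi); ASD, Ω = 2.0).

f_max ≈ 5.06 kip/in; adequate

L_w = 2 × 8 = 16 in; section modulus (unit throat) S = 2 × L²/6 = 21.33 in².
Direct shear f_v = P/L_w = 28.8/16 = 1.8 kip/in.
Moment M = P × e = 28.8 × 3.5 = 100.8 kip·in; bending f_b = M/S = 4.725 kip/in.
f_max = √(f_v² + f_b²) = √(1.8² + 4.725²) = 5.056 kip/in.
r_n/Ω = (1/2.0) × 0.6 × 80 × (0.707 × 0.3125) = 5.302 kip/in → adequate.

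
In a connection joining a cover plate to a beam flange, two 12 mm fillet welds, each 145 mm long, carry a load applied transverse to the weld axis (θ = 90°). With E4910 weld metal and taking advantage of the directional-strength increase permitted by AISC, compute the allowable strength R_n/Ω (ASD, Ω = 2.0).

E49XX → F_EXX = 490 MPa.
t_e = 0.707 × 12 = 8.484 mm; A_we = 8.484 × 290 = 2460 mm².
Directional factor: 1.0 + 0.5 sin^1.5(90°) = 1.5.
F_nw = 0.6 × 490 × 1.5 = 441 MPa.
R_n/Ω = (441 × 2460) / 2.0 × 10⁻³ = 542.5 kN.

R_n/Ω ≈ 543 kN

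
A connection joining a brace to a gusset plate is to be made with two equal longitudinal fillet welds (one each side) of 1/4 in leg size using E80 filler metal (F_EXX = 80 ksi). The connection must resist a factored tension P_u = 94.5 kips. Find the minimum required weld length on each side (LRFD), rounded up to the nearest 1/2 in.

Throat t_e = 0.707 × 0.25 = 0.1767 in.
φr_n = 0.75 × 0.6 × 80 × 0.1767 = 6.363 kips/in.
L_req = P_u / φr_n = 94.5 / 6.363 = 14.85 in total.
Per side: 14.85 / 2 = 7.426 in.
Round up → use L = 7.5 in on each side.

L = 7.5 in on each side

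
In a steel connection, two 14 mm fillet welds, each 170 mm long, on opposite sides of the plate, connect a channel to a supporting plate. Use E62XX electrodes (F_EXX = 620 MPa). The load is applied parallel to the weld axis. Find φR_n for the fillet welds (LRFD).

φR_n ≈ 939 kN

Effective throat t_e = 0.707 × 14 = 9.898 mm.
Total length L = 340 mm; A_we = 9.898 × 340 = 3365 mm².
F_nw = 0.6 F_EXX = 0.6 × 620 = 372 MPa.
φR_n = 0.75 × 372 × 3365 × 10⁻³ = 938.9 kN.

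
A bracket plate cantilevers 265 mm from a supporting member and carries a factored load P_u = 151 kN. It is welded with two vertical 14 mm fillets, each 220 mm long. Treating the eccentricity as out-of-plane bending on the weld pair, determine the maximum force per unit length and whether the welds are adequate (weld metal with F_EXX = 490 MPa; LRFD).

f_max ≈ 2500 N/mm; NOT adequate

L_w = 2 × 220 = 440 mm; section modulus (unit throat) S = 2 × L²/6 = 16130 mm².
Direct shear f_v = P/L_w = 151×10³/440 = 343.2 N/mm.
Moment M = P × e = 151×10³ × 265 = 40015000 N·mm; bending f_b = M/S = 2480 N/mm.
f_max = √(f_v² + f_b²) = √(343.2² + 2480²) = 2504 N/mm.
φr_n = 0.75 × 0.6 × 490 × (0.707 × 14) = 2183 N/mm → NOT adequate.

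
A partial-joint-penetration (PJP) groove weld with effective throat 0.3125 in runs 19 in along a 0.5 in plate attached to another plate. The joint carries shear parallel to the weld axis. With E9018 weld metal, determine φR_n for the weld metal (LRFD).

E90XX → F_EXX = 90 ksi.
Effective throat (given) t_e = 0.3125 in.
A_we = 0.3125 × 19 = 5.938 in².
F_nw = 0.6 F_EXX = 54 ksi.
φR_n = 0.75 × 54 × 5.938 = 240.5 kips.

φR_n ≈ 240 kips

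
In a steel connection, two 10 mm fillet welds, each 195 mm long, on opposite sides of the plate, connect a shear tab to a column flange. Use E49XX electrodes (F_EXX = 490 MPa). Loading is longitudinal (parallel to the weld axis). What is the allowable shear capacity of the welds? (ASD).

Effective throat t_e = 0.707 × 10 = 7.07 mm.
Total length L = 390 mm; A_we = 7.07 × 390 = 2757 mm².
F_nw = 0.6 F_EXX = 0.6 × 490 = 294 MPa.
R_n = 294 × 2757 × 10⁻³ = 810.6 kN; R_n/Ω = 810.6/2.0 = 405.3 kN.

R_n/Ω ≈ 405 kN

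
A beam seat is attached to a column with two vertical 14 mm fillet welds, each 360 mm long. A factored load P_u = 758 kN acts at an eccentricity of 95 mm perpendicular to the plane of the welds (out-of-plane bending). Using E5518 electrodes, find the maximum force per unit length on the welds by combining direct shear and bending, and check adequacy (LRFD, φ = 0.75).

f_max ≈ 1970 N/mm; adequate

E55XX → F_EXX = 550 MPa.
L_w = 2 × 360 = 720 mm; section modulus (unit throat) S = 2 × L²/6 = 43200 mm².
Direct shear f_v = P/L_w = 758×10³/720 = 1053 N/mm.
Moment M = P × e = 758×10³ × 95 = 72010000 N·mm; bending f_b = M/S = 1667 N/mm.
f_max = √(f_v² + f_b²) = √(1053² + 1667²) = 1972 N/mm.
φr_n = 0.75 × 0.6 × 550 × (0.707 × 14) = 2450 N/mm → adequate.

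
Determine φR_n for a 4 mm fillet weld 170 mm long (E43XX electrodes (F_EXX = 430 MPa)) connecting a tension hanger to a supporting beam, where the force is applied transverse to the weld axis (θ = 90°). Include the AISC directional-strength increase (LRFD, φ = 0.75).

t_e = 0.707 × 4 = 2.828 mm; A_we = 2.828 × 170 = 480.8 mm².
Directional factor: 1.0 + 0.5 sin^1.5(90°) = 1.5.
F_nw = 0.6 × 430 × 1.5 = 387 MPa.
φR_n = 0.75 × 387 × 480.8 × 10⁻³ = 139.5 kN.

φR_n ≈ 140 kN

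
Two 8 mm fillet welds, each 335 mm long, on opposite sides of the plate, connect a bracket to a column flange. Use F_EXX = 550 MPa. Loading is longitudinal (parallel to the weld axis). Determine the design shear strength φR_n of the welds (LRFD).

φR_n ≈ 938 kN

Effective throat t_e = 0.707 × 8 = 5.656 mm.
Total length L = 670 mm; A_we = 5.656 × 670 = 3790 mm².
F_nw = 0.6 F_EXX = 0.6 × 550 = 330 MPa.
φR_n = 0.75 × 330 × 3790 × 10⁻³ = 937.9 kN.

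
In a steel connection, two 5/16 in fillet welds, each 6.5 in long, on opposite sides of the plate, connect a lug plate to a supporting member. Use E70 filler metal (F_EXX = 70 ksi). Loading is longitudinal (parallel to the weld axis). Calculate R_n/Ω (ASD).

R_n/Ω ≈ 60.3 kip

Effective throat t_e = 0.707 × 0.3125 = 0.2209 in.
Total length L = 13 in; A_we = 0.2209 × 13 = 2.872 in².
F_nw = 0.6 F_EXX = 0.6 × 70 = 42 ksi.
R_n = 42 × 2.872 = 120.6 kip; R_n/Ω = 120.6/2.0 = 60.32 kip.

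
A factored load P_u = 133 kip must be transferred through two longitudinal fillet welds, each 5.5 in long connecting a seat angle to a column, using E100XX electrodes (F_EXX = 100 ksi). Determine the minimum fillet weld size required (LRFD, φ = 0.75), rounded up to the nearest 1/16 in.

Total weld length L = 11 in.
Required throat t_e = P_u / (φ × 0.6 F_EXX × L) = 133 / (0.75 × 0.6 × 100 × 11) = 0.2687 in.
Required leg w = t_e / 0.707 = 0.38 in → use 7/16 in.

w = 7/16 in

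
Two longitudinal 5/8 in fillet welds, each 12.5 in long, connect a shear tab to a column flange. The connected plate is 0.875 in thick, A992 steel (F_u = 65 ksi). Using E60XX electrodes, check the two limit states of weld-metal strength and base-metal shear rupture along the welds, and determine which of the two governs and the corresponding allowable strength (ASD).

E60XX → F_EXX = 60 ksi.
t_e = 0.707 × 0.625 = 0.4419 in; L = 25 in.
Weld metal: R_n/Ω = (1/2.0) × 0.6 × 60 × 0.4419 × 25 = 198.8 kips.
Base metal (shear rupture): R_n/Ω = (1/2.0) × 0.6 × 65 × 0.875 × 25 = 426.6 kips.
Governing: weld metal.

R_n/Ω ≈ 199 kips (weld metal governs)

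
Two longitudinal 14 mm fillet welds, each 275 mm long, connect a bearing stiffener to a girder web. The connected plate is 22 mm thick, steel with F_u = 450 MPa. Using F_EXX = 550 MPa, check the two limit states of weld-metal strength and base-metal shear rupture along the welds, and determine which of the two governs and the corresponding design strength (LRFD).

φR_n ≈ 1350 kN (weld metal governs)

t_e = 0.707 × 14 = 9.898 mm; L = 550 mm.
Weld metal: φR_n = 0.75 × 0.6 × 550 × 9.898 × 550 × 10⁻³ = 1347 kN.
Base metal (shear rupture): φR_n = 0.75 × 0.6 × 450 × 22 × 550 × 10⁻³ = 2450 kN.
Governing: weld metal.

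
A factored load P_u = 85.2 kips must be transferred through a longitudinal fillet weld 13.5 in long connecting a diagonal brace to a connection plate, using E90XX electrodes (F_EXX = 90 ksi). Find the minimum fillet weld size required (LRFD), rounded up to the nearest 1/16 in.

w = 1/4 in

Total weld length L = 13.5 in.
Required throat t_e = P_u / (φ × 0.6 F_EXX × L) = 85.2 / (0.75 × 0.6 × 90 × 13.5) = 0.1558 in.
Required leg w = t_e / 0.707 = 0.2204 in → use 1/4 in.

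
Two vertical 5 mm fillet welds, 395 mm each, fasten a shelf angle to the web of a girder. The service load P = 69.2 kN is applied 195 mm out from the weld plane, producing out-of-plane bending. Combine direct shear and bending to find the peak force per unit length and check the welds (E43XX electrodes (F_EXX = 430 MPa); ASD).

L_w = 2 × 395 = 790 mm; section modulus (unit throat) S = 2 × L²/6 = 52010 mm².
Direct shear f_v = P/L_w = 69.2×10³/790 = 87.59 N/mm.
Moment M = P × e = 69.2×10³ × 195 = 13494000 N·mm; bending f_b = M/S = 259.5 N/mm.
f_max = √(f_v² + f_b²) = √(87.59² + 259.5²) = 273.8 N/mm.
r_n/Ω = (1/2.0) × 0.6 × 430 × (0.707 × 5) = 456 N/mm → adequate.

f_max ≈ 274 N/mm; adequate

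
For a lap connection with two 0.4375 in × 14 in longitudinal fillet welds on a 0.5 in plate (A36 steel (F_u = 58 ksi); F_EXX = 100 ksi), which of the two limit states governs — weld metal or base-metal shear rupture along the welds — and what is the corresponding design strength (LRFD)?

φR_n ≈ 365 kip (base-metal shear rupture governs)

t_e = 0.707 × 0.4375 = 0.3093 in; L = 28 in.
Weld metal: φR_n = 0.75 × 0.6 × 100 × 0.3093 × 28 = 389.7 kip.
Base metal (shear rupture): φR_n = 0.75 × 0.6 × 58 × 0.5 × 28 = 365.4 kip.
Governing: base-metal shear rupture.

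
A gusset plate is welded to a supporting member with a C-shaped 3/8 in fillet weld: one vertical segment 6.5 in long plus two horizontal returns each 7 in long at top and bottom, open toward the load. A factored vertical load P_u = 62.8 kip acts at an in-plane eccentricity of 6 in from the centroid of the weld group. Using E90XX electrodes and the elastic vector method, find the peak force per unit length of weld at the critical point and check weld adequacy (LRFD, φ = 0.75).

f_max ≈ 10.2 kip/in; adequate

E90XX → F_EXX = 90 ksi.
Total weld length L_w = 20.5 in. Treat welds as unit-width lines.
Centroid: x̄ = 2×7×3.5 / 20.5 = 2.39 in from the vertical weld.
Polar moment about centroid: J = I_x + I_y = [6.5³/12 + 2×7×3.25²] + [6.5×2.39² + 2(7³/12 + 7×1.11²)] = 282.3 in³.
Direct shear f_v = P/L_w = 62.8 / 20.5 = 3.063 kip/in (vertical).
Torsion M = P·e = 62.8 × 6 = 376.8 kip·in.
Critical point at (x, y) = (4.61, 3.25) from centroid. f_tx = M·y/J = 4.338 kip/in; f_ty = M·x/J = 6.153 kip/in.
Resultant f_max = √[f_tx² + (f_v + f_ty)²] = √[4.338² + (3.063 + 6.153)²] = 10.19 kip/in.
Capacity per unit length: φr_n = 0.75 × 0.6 × 90 × (0.707 × 0.375) = 10.74 kip/in.
10.19 ≤ 10.74 → adequate.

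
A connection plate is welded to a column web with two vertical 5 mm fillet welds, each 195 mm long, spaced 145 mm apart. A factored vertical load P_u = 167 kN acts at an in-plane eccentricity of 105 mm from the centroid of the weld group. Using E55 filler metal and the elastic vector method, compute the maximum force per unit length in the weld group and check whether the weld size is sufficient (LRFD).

f_max ≈ 967 N/mm; NOT adequate

E55XX → F_EXX = 550 MPa.
Total weld length L_w = 390 mm. Treat welds as unit-width lines.
Polar moment about centroid: J = 2[d³/12 + d(b/2)²] = 2[195³/12 + 195×72.5²] = 3286000 mm³.
Direct shear f_v = P/L_w = 167×10³ / 390 = 428.2 N/mm (vertical).
Torsion M = P·e = 167×10³ × 105 = 17535000 N·mm.
Critical point at (x, y) = (72.5, 97.5) from centroid. f_tx = M·y/J = 520.3 N/mm; f_ty = M·x/J = 386.9 N/mm.
Resultant f_max = √[f_tx² + (f_v + f_ty)²] = √[520.3² + (428.2 + 386.9)²] = 967 N/mm.
Capacity per unit length: φr_n = 0.75 × 0.6 × 550 × (0.707 × 5) = 874.9 N/mm.
967 > 874.9 → NOT adequate.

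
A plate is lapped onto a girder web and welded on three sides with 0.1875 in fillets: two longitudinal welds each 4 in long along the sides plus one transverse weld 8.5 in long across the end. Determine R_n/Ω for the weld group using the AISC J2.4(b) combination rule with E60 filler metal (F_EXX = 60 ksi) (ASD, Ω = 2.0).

R_n/Ω ≈ 46.6 kip

t_e = 0.707 × 0.1875 = 0.1326 in.
R_nwl = 0.6 × 60 × 0.1326 × 8 = 38.18 kip (longitudinal, 2 welds).
R_nwt = 0.6 × 60 × 0.1326 × 8.5 = 40.56 kip (transverse, base value).
(i) R_nwl + R_nwt = 78.74 kip; (ii) 0.85 R_nwl + 1.5 R_nwt = 93.3 kip.
R_n = max = 93.3 kip [governs: (ii)]; R_n/Ω = 46.65 kip.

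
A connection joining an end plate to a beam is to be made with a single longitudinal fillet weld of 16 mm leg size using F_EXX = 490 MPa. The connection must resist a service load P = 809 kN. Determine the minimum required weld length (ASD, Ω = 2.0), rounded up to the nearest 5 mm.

Throat t_e = 0.707 × 16 = 11.31 mm.
r_n/Ω = (0.6 × 490 × 11.31) / 2.0 = 1663 N/mm = 1.663 kN/mm.
L_req = P / (r_n/Ω) = 809 / 1.663 = 486.5 mm total.
Round up → use L = 490 mm.

L = 490 mm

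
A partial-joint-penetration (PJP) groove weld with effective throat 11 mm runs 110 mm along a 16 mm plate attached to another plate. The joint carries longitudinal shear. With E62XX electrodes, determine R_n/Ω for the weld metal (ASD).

R_n/Ω ≈ 225 kN

E62XX → F_EXX = 620 MPa.
Effective throat (given) t_e = 11 mm.
A_we = 11 × 110 = 1210 mm².
F_nw = 0.6 F_EXX = 372 MPa.
R_n/Ω = (372 × 1210) / 2.0 × 10⁻³ = 225.1 kN.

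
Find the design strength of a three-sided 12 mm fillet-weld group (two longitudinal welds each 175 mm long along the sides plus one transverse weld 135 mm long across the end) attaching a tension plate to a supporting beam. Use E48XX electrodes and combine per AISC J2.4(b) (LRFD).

E48XX → F_EXX = 480 MPa.
t_e = 0.707 × 12 = 8.484 mm.
R_nwl = 0.6 × 480 × 8.484 × 350 × 10⁻³ = 855.2 kN (longitudinal, 2 welds).
R_nwt = 0.6 × 480 × 8.484 × 135 × 10⁻³ = 329.9 kN (transverse, base value).
(i) R_nwl + R_nwt = 1185 kN; (ii) 0.85 R_nwl + 1.5 R_nwt = 1222 kN.
R_n = max = 1222 kN [governs: (ii)]; φR_n = 916.3 kN.

φR_n ≈ 916 kN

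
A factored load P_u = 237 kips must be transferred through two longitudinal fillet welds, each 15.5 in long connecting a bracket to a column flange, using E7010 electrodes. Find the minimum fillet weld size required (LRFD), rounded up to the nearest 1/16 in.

E70XX → F_EXX = 70 ksi.
Total weld length L = 31 in.
Required throat t_e = P_u / (φ × 0.6 F_EXX × L) = 237 / (0.75 × 0.6 × 70 × 31) = 0.2427 in.
Required leg w = t_e / 0.707 = 0.3433 in → use 3/8 in.

w = 3/8 in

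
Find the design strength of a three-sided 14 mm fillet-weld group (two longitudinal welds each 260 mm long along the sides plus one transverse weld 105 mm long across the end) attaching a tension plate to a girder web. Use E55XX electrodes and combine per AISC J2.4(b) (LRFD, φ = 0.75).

E55XX → F_EXX = 550 MPa.
t_e = 0.707 × 14 = 9.898 mm.
R_nwl = 0.6 × 550 × 9.898 × 520 × 10⁻³ = 1698 kN (longitudinal, 2 welds).
R_nwt = 0.6 × 550 × 9.898 × 105 × 10⁻³ = 343 kN (transverse, base value).
(i) R_nwl + R_nwt = 2041 kN; (ii) 0.85 R_nwl + 1.5 R_nwt = 1958 kN.
R_n = max = 2041 kN [governs: (i)]; φR_n = 1531 kN.

φR_n ≈ 1530 kN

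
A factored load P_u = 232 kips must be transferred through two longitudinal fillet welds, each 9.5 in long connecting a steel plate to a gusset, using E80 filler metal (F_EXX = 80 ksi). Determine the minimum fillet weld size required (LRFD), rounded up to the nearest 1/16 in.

w = 1/2 in

Total weld length L = 19 in.
Required throat t_e = P_u / (φ × 0.6 F_EXX × L) = 232 / (0.75 × 0.6 × 80 × 19) = 0.3392 in.
Required leg w = t_e / 0.707 = 0.4797 in → use 1/2 in.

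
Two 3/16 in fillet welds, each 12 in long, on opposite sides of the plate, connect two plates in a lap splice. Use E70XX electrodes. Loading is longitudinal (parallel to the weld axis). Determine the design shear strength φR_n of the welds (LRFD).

E70XX → F_EXX = 70 ksi.
Effective throat t_e = 0.707 × 0.1875 = 0.1326 in.
Total length L = 24 in; A_we = 0.1326 × 24 = 3.181 in².
F_nw = 0.6 F_EXX = 0.6 × 70 = 42 ksi.
φR_n = 0.75 × 42 × 3.181 = 100.2 kip.

φR_n ≈ 100 kip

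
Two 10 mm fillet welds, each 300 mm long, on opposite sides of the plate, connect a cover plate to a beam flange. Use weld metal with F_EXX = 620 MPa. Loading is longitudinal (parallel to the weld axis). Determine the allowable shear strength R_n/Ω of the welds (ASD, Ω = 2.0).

Effective throat t_e = 0.707 × 10 = 7.07 mm.
Total length L = 600 mm; A_we = 7.07 × 600 = 4242 mm².
F_nw = 0.6 F_EXX = 0.6 × 620 = 372 MPa.
R_n = 372 × 4242 × 10⁻³ = 1578 kN; R_n/Ω = 1578/2.0 = 789 kN.

R_n/Ω ≈ 789 kN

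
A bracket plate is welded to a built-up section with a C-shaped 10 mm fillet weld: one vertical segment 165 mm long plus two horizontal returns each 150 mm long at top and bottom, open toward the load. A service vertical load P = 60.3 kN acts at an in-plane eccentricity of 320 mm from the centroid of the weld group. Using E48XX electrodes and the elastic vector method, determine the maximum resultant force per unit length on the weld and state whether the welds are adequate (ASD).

f_max ≈ 811 N/mm; adequate

E48XX → F_EXX = 480 MPa.
Total weld length L_w = 465 mm. Treat welds as unit-width lines.
Centroid: x̄ = 2×150×75 / 465 = 48.39 mm from the vertical weld.
Polar moment about centroid: J = I_x + I_y = [165³/12 + 2×150×82.5²] + [165×48.39² + 2(150³/12 + 150×26.61²)] = 3578000 mm³.
Direct shear f_v = P/L_w = 60.3×10³ / 465 = 129.7 N/mm (vertical).
Torsion M = P·e = 60.3×10³ × 320 = 19296000 N·mm.
Critical point at (x, y) = (101.6, 82.5) from centroid. f_tx = M·y/J = 445 N/mm; f_ty = M·x/J = 548.1 N/mm.
Resultant f_max = √[f_tx² + (f_v + f_ty)²] = √[445² + (129.7 + 548.1)²] = 810.8 N/mm.
Capacity per unit length: r_n/Ω = (1/2.0) × 0.6 × 480 × (0.707 × 10) = 1018 N/mm.
810.8 ≤ 1018 → adequate.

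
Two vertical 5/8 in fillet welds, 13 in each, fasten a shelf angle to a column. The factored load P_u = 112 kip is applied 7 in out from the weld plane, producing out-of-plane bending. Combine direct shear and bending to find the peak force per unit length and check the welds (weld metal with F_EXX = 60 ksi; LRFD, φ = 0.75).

f_max ≈ 14.6 kip/in; NOT adequate

L_w = 2 × 13 = 26 in; section modulus (unit throat) S = 2 × L²/6 = 56.33 in².
Direct shear f_v = P/L_w = 112/26 = 4.308 kip/in.
Moment M = P × e = 112 × 7 = 784 kip·in; bending f_b = M/S = 13.92 kip/in.
f_max = √(f_v² + f_b²) = √(4.308² + 13.92²) = 14.57 kip/in.
φr_n = 0.75 × 0.6 × 60 × (0.707 × 0.625) = 11.93 kip/in → NOT adequate.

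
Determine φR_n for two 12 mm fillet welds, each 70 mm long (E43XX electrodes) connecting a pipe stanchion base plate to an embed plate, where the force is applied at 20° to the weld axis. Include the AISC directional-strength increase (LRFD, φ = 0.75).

φR_n ≈ 253 kN

E43XX → F_EXX = 430 MPa.
t_e = 0.707 × 12 = 8.484 mm; A_we = 8.484 × 140 = 1188 mm².
Directional factor: 1.0 + 0.5 sin^1.5(20°) = 1.1.
F_nw = 0.6 × 430 × 1.1 = 283.8 MPa.
φR_n = 0.75 × 283.8 × 1188 × 10⁻³ = 252.8 kN.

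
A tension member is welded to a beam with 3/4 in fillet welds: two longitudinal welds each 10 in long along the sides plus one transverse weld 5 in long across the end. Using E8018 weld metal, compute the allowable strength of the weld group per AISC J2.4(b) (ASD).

R_n/Ω ≈ 318 kip

E80XX → F_EXX = 80 ksi.
t_e = 0.707 × 0.75 = 0.5302 in.
R_nwl = 0.6 × 80 × 0.5302 × 20 = 509 kip (longitudinal, 2 welds).
R_nwt = 0.6 × 80 × 0.5302 × 5 = 127.3 kip (transverse, base value).
(i) R_nwl + R_nwt = 636.3 kip; (ii) 0.85 R_nwl + 1.5 R_nwt = 623.6 kip.
R_n = max = 636.3 kip [governs: (i)]; R_n/Ω = 318.1 kip.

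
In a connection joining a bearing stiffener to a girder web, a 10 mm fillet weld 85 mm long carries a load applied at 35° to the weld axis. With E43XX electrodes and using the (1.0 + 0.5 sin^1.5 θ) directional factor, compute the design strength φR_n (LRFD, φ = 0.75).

φR_n ≈ 142 kN

E43XX → F_EXX = 430 MPa.
t_e = 0.707 × 10 = 7.07 mm; A_we = 7.07 × 85 = 600.9 mm².
Directional factor: 1.0 + 0.5 sin^1.5(35°) = 1.217.
F_nw = 0.6 × 430 × 1.217 = 314 MPa.
φR_n = 0.75 × 314 × 600.9 × 10⁻³ = 141.5 kN.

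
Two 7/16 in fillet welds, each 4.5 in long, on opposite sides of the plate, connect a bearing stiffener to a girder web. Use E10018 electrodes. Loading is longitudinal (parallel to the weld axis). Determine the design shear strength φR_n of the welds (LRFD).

φR_n ≈ 125 kip

E100XX → F_EXX = 100 ksi.
Effective throat t_e = 0.707 × 0.4375 = 0.3093 in.
Total length L = 9 in; A_we = 0.3093 × 9 = 2.784 in².
F_nw = 0.6 F_EXX = 0.6 × 100 = 60 ksi.
φR_n = 0.75 × 60 × 2.784 = 125.3 kip.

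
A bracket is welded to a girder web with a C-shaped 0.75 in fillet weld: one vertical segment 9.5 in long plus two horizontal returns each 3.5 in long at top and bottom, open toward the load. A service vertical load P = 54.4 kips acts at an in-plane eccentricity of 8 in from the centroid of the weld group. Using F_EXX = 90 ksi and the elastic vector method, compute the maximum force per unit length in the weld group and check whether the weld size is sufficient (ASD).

Total weld length L_w = 16.5 in. Treat welds as unit-width lines.
Centroid: x̄ = 2×3.5×1.75 / 16.5 = 0.7424 in from the vertical weld.
Polar moment about centroid: J = I_x + I_y = [9.5³/12 + 2×3.5×4.75²] + [9.5×0.7424² + 2(3.5³/12 + 3.5×1.008²)] = 248.9 in³.
Direct shear f_v = P/L_w = 54.4 / 16.5 = 3.297 kip/in (vertical).
Torsion M = P·e = 54.4 × 8 = 435.2 kip·in.
Critical point at (x, y) = (2.758, 4.75) from centroid. f_tx = M·y/J = 8.306 kip/in; f_ty = M·x/J = 4.822 kip/in.
Resultant f_max = √[f_tx² + (f_v + f_ty)²] = √[8.306² + (3.297 + 4.822)²] = 11.62 kip/in.
Capacity per unit length: r_n/Ω = (1/2.0) × 0.6 × 90 × (0.707 × 0.75) = 14.32 kip/in.
11.62 ≤ 14.32 → adequate.

f_max ≈ 11.6 kip/in; adequate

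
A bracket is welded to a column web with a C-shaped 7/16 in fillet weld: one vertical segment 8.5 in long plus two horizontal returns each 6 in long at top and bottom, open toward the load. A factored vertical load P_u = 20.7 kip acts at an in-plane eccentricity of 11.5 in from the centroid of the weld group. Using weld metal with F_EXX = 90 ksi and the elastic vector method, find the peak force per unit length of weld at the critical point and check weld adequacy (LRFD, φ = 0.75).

f_max ≈ 4.87 kip/in; adequate

Total weld length L_w = 20.5 in. Treat welds as unit-width lines.
Centroid: x̄ = 2×6×3 / 20.5 = 1.756 in from the vertical weld.
Polar moment about centroid: J = I_x + I_y = [8.5³/12 + 2×6×4.25²] + [8.5×1.756² + 2(6³/12 + 6×1.244²)] = 348.7 in³.
Direct shear f_v = P/L_w = 20.7 / 20.5 = 1.01 kip/in (vertical).
Torsion M = P·e = 20.7 × 11.5 = 238.05 kip·in.
Critical point at (x, y) = (4.244, 4.25) from centroid. f_tx = M·y/J = 2.901 kip/in; f_ty = M·x/J = 2.897 kip/in.
Resultant f_max = √[f_tx² + (f_v + f_ty)²] = √[2.901² + (1.01 + 2.897)²] = 4.866 kip/in.
Capacity per unit length: φr_n = 0.75 × 0.6 × 90 × (0.707 × 0.4375) = 12.53 kip/in.
4.866 ≤ 12.53 → adequate.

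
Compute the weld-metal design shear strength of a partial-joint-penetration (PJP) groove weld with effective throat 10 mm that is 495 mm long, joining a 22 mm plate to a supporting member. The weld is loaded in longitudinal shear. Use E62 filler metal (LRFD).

φR_n ≈ 1380 kN

E62XX → F_EXX = 620 MPa.
Effective throat (given) t_e = 10 mm.
A_we = 10 × 495 = 4950 mm².
F_nw = 0.6 F_EXX = 372 MPa.
φR_n = 0.75 × 372 × 4950 × 10⁻³ = 1381 kN.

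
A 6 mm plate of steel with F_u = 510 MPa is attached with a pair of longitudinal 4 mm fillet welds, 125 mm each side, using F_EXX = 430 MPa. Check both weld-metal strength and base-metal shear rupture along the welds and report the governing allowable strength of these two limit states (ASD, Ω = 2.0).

t_e = 0.707 × 4 = 2.828 mm; L = 250 mm.
Weld metal: R_n/Ω = (1/2.0) × 0.6 × 430 × 2.828 × 250 × 10⁻³ = 91.2 kN.
Base metal (shear rupture): R_n/Ω = (1/2.0) × 0.6 × 510 × 6 × 250 × 10⁻³ = 229.5 kN.
Governing: weld metal.

R_n/Ω ≈ 91.2 kN (weld metal governs)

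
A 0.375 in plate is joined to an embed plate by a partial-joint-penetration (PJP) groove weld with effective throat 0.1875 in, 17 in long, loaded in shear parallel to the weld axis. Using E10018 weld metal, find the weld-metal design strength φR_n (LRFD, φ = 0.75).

φR_n ≈ 143 kip

E100XX → F_EXX = 100 ksi.
Effective throat (given) t_e = 0.1875 in.
A_we = 0.1875 × 17 = 3.188 in².
F_nw = 0.6 F_EXX = 60 ksi.
φR_n = 0.75 × 60 × 3.188 = 143.4 kip.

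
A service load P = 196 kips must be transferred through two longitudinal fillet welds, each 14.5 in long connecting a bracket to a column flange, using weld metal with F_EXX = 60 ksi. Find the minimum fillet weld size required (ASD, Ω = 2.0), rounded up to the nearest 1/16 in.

Total weld length L = 29 in.
Required throat t_e = P × Ω / (0.6 F_EXX × L) = 196 × 2.0 / (0.6 × 60 × 29) = 0.3755 in.
Required leg w = t_e / 0.707 = 0.5311 in → use 9/16 in.

w = 9/16 in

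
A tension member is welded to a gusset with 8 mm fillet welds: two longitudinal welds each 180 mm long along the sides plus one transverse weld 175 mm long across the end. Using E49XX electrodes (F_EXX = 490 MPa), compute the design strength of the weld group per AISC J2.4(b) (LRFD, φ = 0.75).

φR_n ≈ 709 kN

t_e = 0.707 × 8 = 5.656 mm.
R_nwl = 0.6 × 490 × 5.656 × 360 × 10⁻³ = 598.6 kN (longitudinal, 2 welds).
R_nwt = 0.6 × 490 × 5.656 × 175 × 10⁻³ = 291 kN (transverse, base value).
(i) R_nwl + R_nwt = 889.6 kN; (ii) 0.85 R_nwl + 1.5 R_nwt = 945.3 kN.
R_n = max = 945.3 kN [governs: (ii)]; φR_n = 709 kN.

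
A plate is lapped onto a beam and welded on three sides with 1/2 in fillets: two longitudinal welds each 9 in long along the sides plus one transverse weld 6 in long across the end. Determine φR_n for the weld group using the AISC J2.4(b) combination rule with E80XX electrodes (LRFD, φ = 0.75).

E80XX → F_EXX = 80 ksi.
t_e = 0.707 × 0.5 = 0.3535 in.
R_nwl = 0.6 × 80 × 0.3535 × 18 = 305.4 kips (longitudinal, 2 welds).
R_nwt = 0.6 × 80 × 0.3535 × 6 = 101.8 kips (transverse, base value).
(i) R_nwl + R_nwt = 407.2 kips; (ii) 0.85 R_nwl + 1.5 R_nwt = 412.3 kips.
R_n = max = 412.3 kips [governs: (ii)]; φR_n = 309.2 kips.

φR_n ≈ 309 kips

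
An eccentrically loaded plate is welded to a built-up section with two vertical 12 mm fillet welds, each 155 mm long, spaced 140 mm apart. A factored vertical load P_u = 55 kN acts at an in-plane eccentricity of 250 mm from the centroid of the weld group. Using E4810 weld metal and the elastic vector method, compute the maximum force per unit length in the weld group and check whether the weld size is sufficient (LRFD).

E48XX → F_EXX = 480 MPa.
Total weld length L_w = 310 mm. Treat welds as unit-width lines.
Polar moment about centroid: J = 2[d³/12 + d(b/2)²] = 2[155³/12 + 155×70²] = 2140000 mm³.
Direct shear f_v = P/L_w = 55×10³ / 310 = 177.4 N/mm (vertical).
Torsion M = P·e = 55×10³ × 250 = 13750000 N·mm.
Critical point at (x, y) = (70, 77.5) from centroid. f_tx = M·y/J = 498 N/mm; f_ty = M·x/J = 449.8 N/mm.
Resultant f_max = √[f_tx² + (f_v + f_ty)²] = √[498² + (177.4 + 449.8)²] = 800.9 N/mm.
Capacity per unit length: φr_n = 0.75 × 0.6 × 480 × (0.707 × 12) = 1833 N/mm.
800.9 ≤ 1833 → adequate.

f_max ≈ 801 N/mm; adequate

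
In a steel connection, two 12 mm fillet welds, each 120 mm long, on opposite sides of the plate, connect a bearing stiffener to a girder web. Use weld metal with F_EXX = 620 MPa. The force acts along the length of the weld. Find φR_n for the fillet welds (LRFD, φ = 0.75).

φR_n ≈ 568 kN

Effective throat t_e = 0.707 × 12 = 8.484 mm.
Total length L = 240 mm; A_we = 8.484 × 240 = 2036 mm².
F_nw = 0.6 F_EXX = 0.6 × 620 = 372 MPa.
φR_n = 0.75 × 372 × 2036 × 10⁻³ = 568.1 kN.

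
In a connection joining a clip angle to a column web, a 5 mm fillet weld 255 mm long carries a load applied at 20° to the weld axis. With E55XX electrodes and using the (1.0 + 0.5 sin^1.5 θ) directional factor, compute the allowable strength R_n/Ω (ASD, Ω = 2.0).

E55XX → F_EXX = 550 MPa.
t_e = 0.707 × 5 = 3.535 mm; A_we = 3.535 × 255 = 901.4 mm².
Directional factor: 1.0 + 0.5 sin^1.5(20°) = 1.1.
F_nw = 0.6 × 550 × 1.1 = 363 MPa.
R_n/Ω = (363 × 901.4) / 2.0 × 10⁻³ = 163.6 kN.

R_n/Ω ≈ 164 kN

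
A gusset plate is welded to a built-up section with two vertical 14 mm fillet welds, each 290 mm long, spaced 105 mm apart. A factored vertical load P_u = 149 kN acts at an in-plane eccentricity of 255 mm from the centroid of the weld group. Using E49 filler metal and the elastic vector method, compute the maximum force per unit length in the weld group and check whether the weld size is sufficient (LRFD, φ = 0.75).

f_max ≈ 1150 N/mm; adequate

E49XX → F_EXX = 490 MPa.
Total weld length L_w = 580 mm. Treat welds as unit-width lines.
Polar moment about centroid: J = 2[d³/12 + d(b/2)²] = 2[290³/12 + 290×52.5²] = 5663000 mm³.
Direct shear f_v = P/L_w = 149×10³ / 580 = 256.9 N/mm (vertical).
Torsion M = P·e = 149×10³ × 255 = 37995000 N·mm.
Critical point at (x, y) = (52.5, 145) from centroid. f_tx = M·y/J = 972.8 N/mm; f_ty = M·x/J = 352.2 N/mm.
Resultant f_max = √[f_tx² + (f_v + f_ty)²] = √[972.8² + (256.9 + 352.2)²] = 1148 N/mm.
Capacity per unit length: φr_n = 0.75 × 0.6 × 490 × (0.707 × 14) = 2183 N/mm.
1148 ≤ 2183 → adequate.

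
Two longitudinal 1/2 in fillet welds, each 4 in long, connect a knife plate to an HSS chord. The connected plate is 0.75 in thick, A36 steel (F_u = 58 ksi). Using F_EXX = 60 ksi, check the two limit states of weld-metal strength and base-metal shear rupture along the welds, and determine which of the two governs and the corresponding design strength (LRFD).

φR_n ≈ 76.4 kips (weld metal governs)

t_e = 0.707 × 0.5 = 0.3535 in; L = 8 in.
Weld metal: φR_n = 0.75 × 0.6 × 60 × 0.3535 × 8 = 76.36 kips.
Base metal (shear rupture): φR_n = 0.75 × 0.6 × 58 × 0.75 × 8 = 156.6 kips.
Governing: weld metal.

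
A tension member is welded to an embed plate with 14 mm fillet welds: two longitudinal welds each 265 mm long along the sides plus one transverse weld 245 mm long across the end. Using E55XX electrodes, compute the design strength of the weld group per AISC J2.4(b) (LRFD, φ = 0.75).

E55XX → F_EXX = 550 MPa.
t_e = 0.707 × 14 = 9.898 mm.
R_nwl = 0.6 × 550 × 9.898 × 530 × 10⁻³ = 1731 kN (longitudinal, 2 welds).
R_nwt = 0.6 × 550 × 9.898 × 245 × 10⁻³ = 800.3 kN (transverse, base value).
(i) R_nwl + R_nwt = 2531 kN; (ii) 0.85 R_nwl + 1.5 R_nwt = 2672 kN.
R_n = max = 2672 kN [governs: (ii)]; φR_n = 2004 kN.

φR_n ≈ 2000 kN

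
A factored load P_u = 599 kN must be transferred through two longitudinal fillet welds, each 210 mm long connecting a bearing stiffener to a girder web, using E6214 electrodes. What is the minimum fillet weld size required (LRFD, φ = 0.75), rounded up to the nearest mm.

w = 8 mm

E62XX → F_EXX = 620 MPa.
Total weld length L = 420 mm.
Required throat t_e = P_u / (φ × 0.6 F_EXX × L) = 599 / (0.75 × 0.6 × 620 × 420 × 10⁻³) = 5.112 mm.
Required leg w = t_e / 0.707 = 7.23 mm → use 8 mm.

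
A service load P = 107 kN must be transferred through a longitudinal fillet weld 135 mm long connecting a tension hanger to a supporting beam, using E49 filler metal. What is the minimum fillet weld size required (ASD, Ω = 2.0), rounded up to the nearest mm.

w = 8 mm

E49XX → F_EXX = 490 MPa.
Total weld length L = 135 mm.
Required throat t_e = P × Ω / (0.6 F_EXX × L) = 107 × 2.0 / (0.6 × 490 × 135 × 10⁻³) = 5.392 mm.
Required leg w = t_e / 0.707 = 7.626 mm → use 8 mm.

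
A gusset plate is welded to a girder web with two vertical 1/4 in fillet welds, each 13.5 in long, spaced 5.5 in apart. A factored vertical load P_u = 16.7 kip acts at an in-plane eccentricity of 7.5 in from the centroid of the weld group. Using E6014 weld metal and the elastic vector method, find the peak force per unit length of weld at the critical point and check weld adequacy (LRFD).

E60XX → F_EXX = 60 ksi.
Total weld length L_w = 27 in. Treat welds as unit-width lines.
Polar moment about centroid: J = 2[d³/12 + d(b/2)²] = 2[13.5³/12 + 13.5×2.75²] = 614.2 in³.
Direct shear f_v = P/L_w = 16.7 / 27 = 0.6185 kip/in (vertical).
Torsion M = P·e = 16.7 × 7.5 = 125.25 kip·in.
Critical point at (x, y) = (2.75, 6.75) from centroid. f_tx = M·y/J = 1.376 kip/in; f_ty = M·x/J = 0.5607 kip/in.
Resultant f_max = √[f_tx² + (f_v + f_ty)²] = √[1.376² + (0.6185 + 0.5607)²] = 1.812 kip/in.
Capacity per unit length: φr_n = 0.75 × 0.6 × 60 × (0.707 × 0.25) = 4.772 kip/in.
1.812 ≤ 4.772 → adequate.

f_max ≈ 1.81 kip/in; adequate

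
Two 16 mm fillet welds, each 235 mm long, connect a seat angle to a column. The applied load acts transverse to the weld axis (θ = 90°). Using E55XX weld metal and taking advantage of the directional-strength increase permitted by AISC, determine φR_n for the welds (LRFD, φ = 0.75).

E55XX → F_EXX = 550 MPa.
t_e = 0.707 × 16 = 11.31 mm; A_we = 11.31 × 470 = 5317 mm².
Directional factor: 1.0 + 0.5 sin^1.5(90°) = 1.5.
F_nw = 0.6 × 550 × 1.5 = 495 MPa.
φR_n = 0.75 × 495 × 5317 × 10⁻³ = 1974 kN.

φR_n ≈ 1970 kN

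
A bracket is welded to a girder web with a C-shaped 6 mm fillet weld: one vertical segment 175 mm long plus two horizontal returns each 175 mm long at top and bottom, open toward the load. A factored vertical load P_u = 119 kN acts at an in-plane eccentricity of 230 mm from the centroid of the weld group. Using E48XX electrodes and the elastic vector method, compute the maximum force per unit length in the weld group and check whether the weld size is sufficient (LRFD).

E48XX → F_EXX = 480 MPa.
Total weld length L_w = 525 mm. Treat welds as unit-width lines.
Centroid: x̄ = 2×175×87.5 / 525 = 58.33 mm from the vertical weld.
Polar moment about centroid: J = I_x + I_y = [175³/12 + 2×175×87.5²] + [175×58.33² + 2(175³/12 + 175×29.17²)] = 4913000 mm³.
Direct shear f_v = P/L_w = 119×10³ / 525 = 226.7 N/mm (vertical).
Torsion M = P·e = 119×10³ × 230 = 27370000 N·mm.
Critical point at (x, y) = (116.7, 87.5) from centroid. f_tx = M·y/J = 487.5 N/mm; f_ty = M·x/J = 650 N/mm.
Resultant f_max = √[f_tx² + (f_v + f_ty)²] = √[487.5² + (226.7 + 650)²] = 1003 N/mm.
Capacity per unit length: φr_n = 0.75 × 0.6 × 480 × (0.707 × 6) = 916.3 N/mm.
1003 > 916.3 → NOT adequate.

f_max ≈ 1000 N/mm; NOT adequate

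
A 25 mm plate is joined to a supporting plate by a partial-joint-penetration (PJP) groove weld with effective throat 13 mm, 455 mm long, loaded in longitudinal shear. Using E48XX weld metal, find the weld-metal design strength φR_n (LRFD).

E48XX → F_EXX = 480 MPa.
Effective throat (given) t_e = 13 mm.
A_we = 13 × 455 = 5915 mm².
F_nw = 0.6 F_EXX = 288 MPa.
φR_n = 0.75 × 288 × 5915 × 10⁻³ = 1278 kN.

φR_n ≈ 1280 kN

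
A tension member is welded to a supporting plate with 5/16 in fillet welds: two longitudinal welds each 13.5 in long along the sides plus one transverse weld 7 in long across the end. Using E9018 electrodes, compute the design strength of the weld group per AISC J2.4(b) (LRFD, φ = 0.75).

φR_n ≈ 304 kip

E90XX → F_EXX = 90 ksi.
t_e = 0.707 × 0.3125 = 0.2209 in.
R_nwl = 0.6 × 90 × 0.2209 × 27 = 322.1 kip (longitudinal, 2 welds).
R_nwt = 0.6 × 90 × 0.2209 × 7 = 83.51 kip (transverse, base value).
(i) R_nwl + R_nwt = 405.6 kip; (ii) 0.85 R_nwl + 1.5 R_nwt = 399.1 kip.
R_n = max = 405.6 kip [governs: (i)]; φR_n = 304.2 kip.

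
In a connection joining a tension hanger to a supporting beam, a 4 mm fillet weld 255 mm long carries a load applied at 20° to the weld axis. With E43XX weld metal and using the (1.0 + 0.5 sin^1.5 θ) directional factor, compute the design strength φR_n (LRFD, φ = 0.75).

E43XX → F_EXX = 430 MPa.
t_e = 0.707 × 4 = 2.828 mm; A_we = 2.828 × 255 = 721.1 mm².
Directional factor: 1.0 + 0.5 sin^1.5(20°) = 1.1.
F_nw = 0.6 × 430 × 1.1 = 283.8 MPa.
φR_n = 0.75 × 283.8 × 721.1 × 10⁻³ = 153.5 kN.

φR_n ≈ 153 kN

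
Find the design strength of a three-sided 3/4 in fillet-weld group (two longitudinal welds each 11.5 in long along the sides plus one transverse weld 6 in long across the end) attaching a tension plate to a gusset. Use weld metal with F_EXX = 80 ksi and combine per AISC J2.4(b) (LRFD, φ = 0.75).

φR_n ≈ 554 kips

t_e = 0.707 × 0.75 = 0.5302 in.
R_nwl = 0.6 × 80 × 0.5302 × 23 = 585.4 kips (longitudinal, 2 welds).
R_nwt = 0.6 × 80 × 0.5302 × 6 = 152.7 kips (transverse, base value).
(i) R_nwl + R_nwt = 738.1 kips; (ii) 0.85 R_nwl + 1.5 R_nwt = 726.7 kips.
R_n = max = 738.1 kips [governs: (i)]; φR_n = 553.6 kips.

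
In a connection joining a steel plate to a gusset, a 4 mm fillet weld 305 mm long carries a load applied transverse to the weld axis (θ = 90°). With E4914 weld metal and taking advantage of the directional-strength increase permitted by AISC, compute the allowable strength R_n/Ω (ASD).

R_n/Ω ≈ 190 kN

E49XX → F_EXX = 490 MPa.
t_e = 0.707 × 4 = 2.828 mm; A_we = 2.828 × 305 = 862.5 mm².
Directional factor: 1.0 + 0.5 sin^1.5(90°) = 1.5.
F_nw = 0.6 × 490 × 1.5 = 441 MPa.
R_n/Ω = (441 × 862.5) / 2.0 × 10⁻³ = 190.2 kN.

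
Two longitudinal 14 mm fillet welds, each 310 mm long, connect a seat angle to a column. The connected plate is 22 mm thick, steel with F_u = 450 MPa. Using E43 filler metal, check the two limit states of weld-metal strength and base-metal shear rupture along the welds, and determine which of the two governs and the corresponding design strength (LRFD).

φR_n ≈ 1190 kN (weld metal governs)

E43XX → F_EXX = 430 MPa.
t_e = 0.707 × 14 = 9.898 mm; L = 620 mm.
Weld metal: φR_n = 0.75 × 0.6 × 430 × 9.898 × 620 × 10⁻³ = 1187 kN.
Base metal (shear rupture): φR_n = 0.75 × 0.6 × 450 × 22 × 620 × 10⁻³ = 2762 kN.
Governing: weld metal.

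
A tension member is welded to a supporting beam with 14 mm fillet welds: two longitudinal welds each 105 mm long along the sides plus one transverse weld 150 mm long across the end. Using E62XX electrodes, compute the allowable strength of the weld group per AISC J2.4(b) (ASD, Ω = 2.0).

E62XX → F_EXX = 620 MPa.
t_e = 0.707 × 14 = 9.898 mm.
R_nwl = 0.6 × 620 × 9.898 × 210 × 10⁻³ = 773.2 kN (longitudinal, 2 welds).
R_nwt = 0.6 × 620 × 9.898 × 150 × 10⁻³ = 552.3 kN (transverse, base value).
(i) R_nwl + R_nwt = 1326 kN; (ii) 0.85 R_nwl + 1.5 R_nwt = 1486 kN.
R_n = max = 1486 kN [governs: (ii)]; R_n/Ω = 742.9 kN.

R_n/Ω ≈ 743 kN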